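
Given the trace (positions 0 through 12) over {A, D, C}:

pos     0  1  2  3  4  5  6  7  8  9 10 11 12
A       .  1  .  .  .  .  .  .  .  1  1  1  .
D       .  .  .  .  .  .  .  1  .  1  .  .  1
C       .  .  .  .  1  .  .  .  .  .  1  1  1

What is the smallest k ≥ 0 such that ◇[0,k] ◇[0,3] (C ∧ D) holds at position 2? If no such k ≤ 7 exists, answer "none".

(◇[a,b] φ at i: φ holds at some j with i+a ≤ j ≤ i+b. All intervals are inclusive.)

Scan j = 2,3,… for ◇[0,3] (C ∧ D):
  j=2: fails
  j=3: fails
  j=4: fails
  j=5: fails
  j=6: fails
  j=7: fails
  j=8: fails
  j=9: holds
First hit at j=9, so smallest k = 9-2 = 7.

7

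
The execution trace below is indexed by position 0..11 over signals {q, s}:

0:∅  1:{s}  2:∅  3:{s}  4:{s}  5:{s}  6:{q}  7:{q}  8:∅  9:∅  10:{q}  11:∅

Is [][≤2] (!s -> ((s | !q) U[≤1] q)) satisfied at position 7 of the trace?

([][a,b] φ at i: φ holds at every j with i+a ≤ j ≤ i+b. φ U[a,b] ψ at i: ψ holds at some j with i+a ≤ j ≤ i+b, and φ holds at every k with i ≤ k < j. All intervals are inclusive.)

Check (!s -> ((s | !q) U[≤1] q)) at every j in [7,9]:
  j=7: antecedent true; consequent holds → ✓
  j=8: antecedent true; consequent fails → ✗
  j=9: antecedent true; consequent holds → ✓
Fails at j=8 → formula fails.

False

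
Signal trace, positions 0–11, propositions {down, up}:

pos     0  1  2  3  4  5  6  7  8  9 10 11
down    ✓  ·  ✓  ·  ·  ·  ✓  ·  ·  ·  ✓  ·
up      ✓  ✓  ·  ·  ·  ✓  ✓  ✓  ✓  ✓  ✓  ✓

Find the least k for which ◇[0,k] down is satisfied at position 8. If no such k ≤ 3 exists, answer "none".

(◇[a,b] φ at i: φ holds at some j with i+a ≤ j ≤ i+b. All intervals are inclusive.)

Scan j = 8,9,… for down:
  j=8: fails
  j=9: fails
  j=10: holds
First hit at j=10, so smallest k = 10-8 = 2.

2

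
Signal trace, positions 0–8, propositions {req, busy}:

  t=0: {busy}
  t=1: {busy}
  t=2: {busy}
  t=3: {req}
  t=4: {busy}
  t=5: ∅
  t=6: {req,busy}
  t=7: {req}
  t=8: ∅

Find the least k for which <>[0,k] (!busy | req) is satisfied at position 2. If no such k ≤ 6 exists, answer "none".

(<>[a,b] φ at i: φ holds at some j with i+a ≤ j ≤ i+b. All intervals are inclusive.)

Scan j = 2,3,… for (!busy | req):
  j=2: fails
  j=3: holds
First hit at j=3, so smallest k = 3-2 = 1.

1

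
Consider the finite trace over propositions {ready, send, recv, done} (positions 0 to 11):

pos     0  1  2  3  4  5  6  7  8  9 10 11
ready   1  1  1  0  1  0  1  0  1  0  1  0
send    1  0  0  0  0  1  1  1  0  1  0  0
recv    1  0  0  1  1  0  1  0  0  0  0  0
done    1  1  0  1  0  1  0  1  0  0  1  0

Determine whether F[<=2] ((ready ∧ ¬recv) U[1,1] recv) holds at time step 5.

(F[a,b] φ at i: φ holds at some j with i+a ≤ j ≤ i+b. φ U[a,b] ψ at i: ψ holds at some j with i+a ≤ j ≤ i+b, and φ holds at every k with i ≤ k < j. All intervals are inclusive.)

Does not hold

Check ((ready ∧ ¬recv) U[1,1] recv) at each j in [5,7]:
  j=5: fails
  j=6: fails
  j=7: fails
No position in the window satisfies it → formula fails.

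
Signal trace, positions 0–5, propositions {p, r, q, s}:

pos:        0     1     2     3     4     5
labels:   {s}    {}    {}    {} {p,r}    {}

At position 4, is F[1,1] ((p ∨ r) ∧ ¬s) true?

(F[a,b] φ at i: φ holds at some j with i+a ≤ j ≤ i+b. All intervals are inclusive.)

False

Check ((p ∨ r) ∧ ¬s) at each j in [5,5]:
  j=5: false
No position in the window satisfies it → formula fails.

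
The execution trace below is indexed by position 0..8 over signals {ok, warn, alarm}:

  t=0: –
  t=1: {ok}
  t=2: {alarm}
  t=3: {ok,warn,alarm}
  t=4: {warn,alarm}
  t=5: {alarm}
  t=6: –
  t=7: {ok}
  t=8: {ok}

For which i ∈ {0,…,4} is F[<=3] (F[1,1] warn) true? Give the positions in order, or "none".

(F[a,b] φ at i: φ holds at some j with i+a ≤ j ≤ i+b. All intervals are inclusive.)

0, 1, 2, 3

Evaluate at each i in [0,4]:
  i=0: ✓ (witness j=2)
  i=1: ✓ (witness j=2)
  i=2: ✓ (witness j=2)
  i=3: ✓ (witness j=3)
  i=4: ✗ (none in [4,7])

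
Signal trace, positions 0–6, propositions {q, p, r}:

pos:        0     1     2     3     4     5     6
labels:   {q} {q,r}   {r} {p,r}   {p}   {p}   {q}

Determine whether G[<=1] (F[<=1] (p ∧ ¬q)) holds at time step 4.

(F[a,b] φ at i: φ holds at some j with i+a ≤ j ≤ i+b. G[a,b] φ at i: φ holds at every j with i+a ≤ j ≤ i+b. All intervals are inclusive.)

Yes

Check F[<=1] (p ∧ ¬q) at every j in [4,5]:
  j=4: holds (witness at 4)
  j=5: holds (witness at 5)
All positions satisfy it → formula holds.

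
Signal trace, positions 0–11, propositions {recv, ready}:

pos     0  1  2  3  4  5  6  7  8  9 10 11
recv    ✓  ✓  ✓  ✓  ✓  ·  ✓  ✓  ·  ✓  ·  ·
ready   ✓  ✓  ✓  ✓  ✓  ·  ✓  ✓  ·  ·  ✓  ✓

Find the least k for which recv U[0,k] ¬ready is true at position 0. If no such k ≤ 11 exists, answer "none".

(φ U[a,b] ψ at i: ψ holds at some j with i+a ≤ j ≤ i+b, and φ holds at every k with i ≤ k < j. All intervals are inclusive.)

Need earliest j ≥ 0 with ¬ready, and recv at every k in [0,j-1].
  j=0: rhs fails.
  j=1: rhs fails.
  j=2: rhs fails.
  j=3: rhs fails.
  j=4: rhs fails.
  j=5: rhs holds; lhs holds on [0,4]. k = 5.

5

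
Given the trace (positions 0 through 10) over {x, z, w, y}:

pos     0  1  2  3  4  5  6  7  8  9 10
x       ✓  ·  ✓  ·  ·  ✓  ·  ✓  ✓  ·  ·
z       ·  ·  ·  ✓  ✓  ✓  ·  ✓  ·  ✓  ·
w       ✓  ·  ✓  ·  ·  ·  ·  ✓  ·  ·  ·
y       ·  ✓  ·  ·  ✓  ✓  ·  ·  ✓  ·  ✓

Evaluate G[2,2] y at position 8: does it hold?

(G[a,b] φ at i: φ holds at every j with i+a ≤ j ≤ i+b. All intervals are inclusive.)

Check y at every j in [10,10]:
  j=10: true
All positions satisfy it → formula holds.

True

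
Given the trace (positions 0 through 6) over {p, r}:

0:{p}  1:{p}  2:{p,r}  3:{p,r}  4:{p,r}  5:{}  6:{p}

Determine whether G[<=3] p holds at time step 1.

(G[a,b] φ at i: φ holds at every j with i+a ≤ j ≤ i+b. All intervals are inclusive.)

Check p at every j in [1,4]:
  j=1: true
  j=2: true
  j=3: true
  j=4: true
All positions satisfy it → formula holds.

Holds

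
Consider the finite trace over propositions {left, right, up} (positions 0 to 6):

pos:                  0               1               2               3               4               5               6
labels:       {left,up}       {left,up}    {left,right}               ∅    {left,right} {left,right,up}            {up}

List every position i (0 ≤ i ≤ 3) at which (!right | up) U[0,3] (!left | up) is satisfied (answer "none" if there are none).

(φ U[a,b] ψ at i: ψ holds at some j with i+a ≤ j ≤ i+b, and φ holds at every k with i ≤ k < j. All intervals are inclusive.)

0, 1, 3

Evaluate at each i in [0,3]:
  i=0: ✓ (rhs at j=0)
  i=1: ✓ (rhs at j=1)
  i=2: ✗ (lhs fails at k=2 before rhs at j=3)
  i=3: ✓ (rhs at j=3)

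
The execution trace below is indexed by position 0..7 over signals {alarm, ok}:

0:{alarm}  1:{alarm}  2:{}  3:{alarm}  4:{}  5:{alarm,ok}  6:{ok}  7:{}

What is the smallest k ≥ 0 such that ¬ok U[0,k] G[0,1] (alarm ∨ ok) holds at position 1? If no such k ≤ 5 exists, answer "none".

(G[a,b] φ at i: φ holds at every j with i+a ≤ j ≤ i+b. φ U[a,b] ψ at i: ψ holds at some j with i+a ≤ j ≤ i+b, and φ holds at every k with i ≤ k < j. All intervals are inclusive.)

4

Need earliest j ≥ 1 with G[0,1] (alarm ∨ ok), and ¬ok at every k in [1,j-1].
  j=1: rhs fails.
  j=2: rhs fails.
  j=3: rhs fails.
  j=4: rhs fails.
  j=5: rhs holds; lhs holds on [1,4]. k = 4.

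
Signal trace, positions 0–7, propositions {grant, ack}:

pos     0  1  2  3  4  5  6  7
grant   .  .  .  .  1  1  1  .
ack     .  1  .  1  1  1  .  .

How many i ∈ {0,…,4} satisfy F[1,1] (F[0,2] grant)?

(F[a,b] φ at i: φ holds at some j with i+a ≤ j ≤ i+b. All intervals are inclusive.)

Evaluate at each i in [0,4]:
  i=0: ✗ (none in [1,1])
  i=1: ✓ (witness j=2)
  i=2: ✓ (witness j=3)
  i=3: ✓ (witness j=4)
  i=4: ✓ (witness j=5)
Positions where it holds: {1, 2, 3, 4} → 4.

4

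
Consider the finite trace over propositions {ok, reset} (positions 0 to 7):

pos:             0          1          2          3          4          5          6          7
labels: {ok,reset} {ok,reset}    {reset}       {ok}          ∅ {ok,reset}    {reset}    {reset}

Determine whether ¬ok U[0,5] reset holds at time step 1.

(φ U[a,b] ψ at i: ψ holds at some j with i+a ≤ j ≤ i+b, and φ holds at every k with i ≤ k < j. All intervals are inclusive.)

True

Need some j in [1,6] with reset, and ¬ok at every k in [1,j-1].
  j=1: reset holds; no prefix to check → satisfied.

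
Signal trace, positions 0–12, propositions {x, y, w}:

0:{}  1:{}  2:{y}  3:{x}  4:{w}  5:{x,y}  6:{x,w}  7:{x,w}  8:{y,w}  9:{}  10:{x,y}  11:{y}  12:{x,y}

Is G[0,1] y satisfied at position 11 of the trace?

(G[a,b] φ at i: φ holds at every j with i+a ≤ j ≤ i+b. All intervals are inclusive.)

True

Check y at every j in [11,12]:
  j=11: true
  j=12: true
All positions satisfy it → formula holds.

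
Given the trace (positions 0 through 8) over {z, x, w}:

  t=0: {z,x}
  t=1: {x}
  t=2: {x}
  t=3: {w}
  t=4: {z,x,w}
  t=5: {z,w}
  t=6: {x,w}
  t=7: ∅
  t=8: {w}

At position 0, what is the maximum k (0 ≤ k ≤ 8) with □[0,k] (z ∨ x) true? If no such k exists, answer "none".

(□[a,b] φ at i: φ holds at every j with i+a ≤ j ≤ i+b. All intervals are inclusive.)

(z ∨ x) must hold from j=0 onward; find where it first fails.
  j=0: holds
  j=1: holds
  j=2: holds
  j=3: fails
Holds on [0,2], so largest k = 2.

2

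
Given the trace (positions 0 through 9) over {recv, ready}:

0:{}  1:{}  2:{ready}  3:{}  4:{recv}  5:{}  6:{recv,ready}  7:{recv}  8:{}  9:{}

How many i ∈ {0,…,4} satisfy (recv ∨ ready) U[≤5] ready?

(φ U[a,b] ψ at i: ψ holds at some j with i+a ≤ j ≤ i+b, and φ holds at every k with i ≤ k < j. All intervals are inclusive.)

Evaluate at each i in [0,4]:
  i=0: ✗ (lhs fails at k=0 before rhs at j=2)
  i=1: ✗ (lhs fails at k=1 before rhs at j=2)
  i=2: ✓ (rhs at j=2)
  i=3: ✗ (lhs fails at k=3 before rhs at j=6)
  i=4: ✗ (lhs fails at k=5 before rhs at j=6)
Positions where it holds: {2} → 1.

1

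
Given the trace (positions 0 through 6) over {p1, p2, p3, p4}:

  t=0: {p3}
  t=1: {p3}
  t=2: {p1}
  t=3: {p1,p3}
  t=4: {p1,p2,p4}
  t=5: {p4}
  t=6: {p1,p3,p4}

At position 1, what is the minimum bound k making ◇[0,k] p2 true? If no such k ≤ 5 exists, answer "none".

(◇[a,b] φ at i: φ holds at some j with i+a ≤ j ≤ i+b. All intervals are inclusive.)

3

Scan j = 1,2,… for p2:
  j=1: fails
  j=2: fails
  j=3: fails
  j=4: holds
First hit at j=4, so smallest k = 4-1 = 3.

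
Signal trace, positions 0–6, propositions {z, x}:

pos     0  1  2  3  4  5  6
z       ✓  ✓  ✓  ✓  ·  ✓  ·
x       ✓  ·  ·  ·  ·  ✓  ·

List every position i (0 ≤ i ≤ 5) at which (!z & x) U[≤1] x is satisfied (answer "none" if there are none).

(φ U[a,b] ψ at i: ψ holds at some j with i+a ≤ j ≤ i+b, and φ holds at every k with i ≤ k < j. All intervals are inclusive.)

0, 5

Evaluate at each i in [0,5]:
  i=0: ✓ (rhs at j=0)
  i=1: ✗ (no rhs in [1,2])
  i=2: ✗ (no rhs in [2,3])
  i=3: ✗ (no rhs in [3,4])
  i=4: ✗ (lhs fails at k=4 before rhs at j=5)
  i=5: ✓ (rhs at j=5)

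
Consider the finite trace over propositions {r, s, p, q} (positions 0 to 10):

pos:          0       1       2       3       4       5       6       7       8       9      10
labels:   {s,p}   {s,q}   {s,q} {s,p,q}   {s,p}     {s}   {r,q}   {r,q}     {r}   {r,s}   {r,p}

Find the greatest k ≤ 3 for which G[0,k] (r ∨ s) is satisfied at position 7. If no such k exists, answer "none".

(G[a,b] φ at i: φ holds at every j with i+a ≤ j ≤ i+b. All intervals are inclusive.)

(r ∨ s) must hold from j=7 onward; find where it first fails.
  j=7: holds
  j=8: holds
  j=9: holds
  j=10: holds
Holds through j=10; largest k = 3.

3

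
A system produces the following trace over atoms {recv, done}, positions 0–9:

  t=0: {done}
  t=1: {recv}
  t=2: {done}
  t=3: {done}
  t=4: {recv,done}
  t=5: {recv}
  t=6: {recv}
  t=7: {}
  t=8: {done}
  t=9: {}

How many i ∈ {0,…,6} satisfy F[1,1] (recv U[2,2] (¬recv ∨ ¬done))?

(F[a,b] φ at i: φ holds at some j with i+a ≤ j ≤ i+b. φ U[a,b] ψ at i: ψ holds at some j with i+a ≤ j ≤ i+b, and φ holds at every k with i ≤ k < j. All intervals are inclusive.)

2

Evaluate at each i in [0,6]:
  i=0: ✗ (none in [1,1])
  i=1: ✗ (none in [2,2])
  i=2: ✗ (none in [3,3])
  i=3: ✓ (witness j=4)
  i=4: ✓ (witness j=5)
  i=5: ✗ (none in [6,6])
  i=6: ✗ (none in [7,7])
Positions where it holds: {3, 4} → 2.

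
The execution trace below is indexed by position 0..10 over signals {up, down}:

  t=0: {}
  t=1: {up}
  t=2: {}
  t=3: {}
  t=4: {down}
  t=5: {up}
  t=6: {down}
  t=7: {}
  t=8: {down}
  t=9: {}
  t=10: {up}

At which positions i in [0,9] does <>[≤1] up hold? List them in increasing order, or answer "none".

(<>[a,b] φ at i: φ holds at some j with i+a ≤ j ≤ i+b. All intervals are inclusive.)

0, 1, 4, 5, 9

Evaluate at each i in [0,9]:
  i=0: ✓ (witness j=1)
  i=1: ✓ (witness j=1)
  i=2: ✗ (none in [2,3])
  i=3: ✗ (none in [3,4])
  i=4: ✓ (witness j=5)
  i=5: ✓ (witness j=5)
  i=6: ✗ (none in [6,7])
  i=7: ✗ (none in [7,8])
  i=8: ✗ (none in [8,9])
  i=9: ✓ (witness j=10)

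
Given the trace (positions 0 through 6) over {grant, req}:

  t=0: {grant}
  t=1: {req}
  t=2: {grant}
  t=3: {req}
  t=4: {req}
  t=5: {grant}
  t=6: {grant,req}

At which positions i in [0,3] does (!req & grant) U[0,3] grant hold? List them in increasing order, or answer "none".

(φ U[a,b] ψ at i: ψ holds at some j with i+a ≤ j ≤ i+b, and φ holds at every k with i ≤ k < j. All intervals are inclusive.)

0, 2

Evaluate at each i in [0,3]:
  i=0: ✓ (rhs at j=0)
  i=1: ✗ (lhs fails at k=1 before rhs at j=2)
  i=2: ✓ (rhs at j=2)
  i=3: ✗ (lhs fails at k=3 before rhs at j=5)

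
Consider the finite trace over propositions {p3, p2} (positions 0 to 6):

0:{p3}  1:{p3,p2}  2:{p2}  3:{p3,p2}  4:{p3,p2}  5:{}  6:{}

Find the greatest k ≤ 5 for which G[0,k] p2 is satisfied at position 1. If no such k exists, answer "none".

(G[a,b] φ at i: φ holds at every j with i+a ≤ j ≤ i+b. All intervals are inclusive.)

p2 must hold from j=1 onward; find where it first fails.
  j=1: holds
  j=2: holds
  j=3: holds
  j=4: holds
  j=5: fails
Holds on [1,4], so largest k = 3.

3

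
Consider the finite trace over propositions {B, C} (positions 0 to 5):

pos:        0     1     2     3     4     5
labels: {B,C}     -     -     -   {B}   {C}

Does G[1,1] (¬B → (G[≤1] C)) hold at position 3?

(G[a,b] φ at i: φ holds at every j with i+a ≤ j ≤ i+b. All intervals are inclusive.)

Check (¬B → (G[≤1] C)) at every j in [4,4]:
  j=4: antecedent false → ✓
All positions satisfy it → formula holds.

Yes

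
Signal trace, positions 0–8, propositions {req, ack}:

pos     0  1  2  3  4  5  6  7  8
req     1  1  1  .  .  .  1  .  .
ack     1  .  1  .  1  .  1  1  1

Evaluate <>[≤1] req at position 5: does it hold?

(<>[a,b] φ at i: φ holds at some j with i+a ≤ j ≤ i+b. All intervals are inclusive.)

Check req at each j in [5,6]:
  j=5: false
  j=6: true
Found at j=6 → formula holds.

Yes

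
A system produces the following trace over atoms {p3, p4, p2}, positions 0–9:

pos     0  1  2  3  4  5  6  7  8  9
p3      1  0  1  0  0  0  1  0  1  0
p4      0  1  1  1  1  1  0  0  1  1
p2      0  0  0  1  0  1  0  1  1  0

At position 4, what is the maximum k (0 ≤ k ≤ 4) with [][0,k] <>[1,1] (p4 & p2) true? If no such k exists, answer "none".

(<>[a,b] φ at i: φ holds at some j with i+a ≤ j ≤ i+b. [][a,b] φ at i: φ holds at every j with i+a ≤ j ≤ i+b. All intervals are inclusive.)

<>[1,1] (p4 & p2) must hold from j=4 onward; find where it first fails.
  j=4: holds
  j=5: fails
Holds on [4,4], so largest k = 0.

0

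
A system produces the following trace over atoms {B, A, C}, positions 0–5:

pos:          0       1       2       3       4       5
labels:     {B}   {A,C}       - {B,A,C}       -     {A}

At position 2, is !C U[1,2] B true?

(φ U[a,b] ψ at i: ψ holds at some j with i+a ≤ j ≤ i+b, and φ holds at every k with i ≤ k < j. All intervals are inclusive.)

True

Need some j in [3,4] with B, and !C at every k in [2,j-1].
  j=3: B holds; !C holds at every k in [2,2] → satisfied.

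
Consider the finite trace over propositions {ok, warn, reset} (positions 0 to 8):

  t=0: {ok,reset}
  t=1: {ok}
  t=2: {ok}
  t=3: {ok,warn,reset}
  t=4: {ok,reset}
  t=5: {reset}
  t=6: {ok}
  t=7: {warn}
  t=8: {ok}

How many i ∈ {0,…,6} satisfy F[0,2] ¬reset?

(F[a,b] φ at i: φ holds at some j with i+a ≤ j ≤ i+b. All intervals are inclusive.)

Evaluate at each i in [0,6]:
  i=0: ✓ (witness j=1)
  i=1: ✓ (witness j=1)
  i=2: ✓ (witness j=2)
  i=3: ✗ (none in [3,5])
  i=4: ✓ (witness j=6)
  i=5: ✓ (witness j=6)
  i=6: ✓ (witness j=6)
Positions where it holds: {0, 1, 2, 4, 5, 6} → 6.

6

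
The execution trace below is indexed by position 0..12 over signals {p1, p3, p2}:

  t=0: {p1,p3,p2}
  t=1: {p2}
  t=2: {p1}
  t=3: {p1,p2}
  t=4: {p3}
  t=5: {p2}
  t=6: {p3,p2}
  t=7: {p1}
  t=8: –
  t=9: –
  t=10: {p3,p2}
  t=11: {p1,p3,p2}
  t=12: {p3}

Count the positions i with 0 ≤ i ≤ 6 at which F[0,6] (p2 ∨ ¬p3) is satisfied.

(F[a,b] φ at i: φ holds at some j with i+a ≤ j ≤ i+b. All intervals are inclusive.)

Evaluate at each i in [0,6]:
  i=0: ✓ (witness j=0)
  i=1: ✓ (witness j=1)
  i=2: ✓ (witness j=2)
  i=3: ✓ (witness j=3)
  i=4: ✓ (witness j=5)
  i=5: ✓ (witness j=5)
  i=6: ✓ (witness j=6)
Positions where it holds: {0, 1, 2, 3, 4, 5, 6} → 7.

7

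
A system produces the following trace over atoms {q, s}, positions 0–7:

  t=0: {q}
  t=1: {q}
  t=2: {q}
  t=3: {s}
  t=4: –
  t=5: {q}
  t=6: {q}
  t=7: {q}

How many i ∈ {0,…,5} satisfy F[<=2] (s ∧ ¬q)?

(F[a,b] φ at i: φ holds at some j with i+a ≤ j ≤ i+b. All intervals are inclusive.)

3

Evaluate at each i in [0,5]:
  i=0: ✗ (none in [0,2])
  i=1: ✓ (witness j=3)
  i=2: ✓ (witness j=3)
  i=3: ✓ (witness j=3)
  i=4: ✗ (none in [4,6])
  i=5: ✗ (none in [5,7])
Positions where it holds: {1, 2, 3} → 3.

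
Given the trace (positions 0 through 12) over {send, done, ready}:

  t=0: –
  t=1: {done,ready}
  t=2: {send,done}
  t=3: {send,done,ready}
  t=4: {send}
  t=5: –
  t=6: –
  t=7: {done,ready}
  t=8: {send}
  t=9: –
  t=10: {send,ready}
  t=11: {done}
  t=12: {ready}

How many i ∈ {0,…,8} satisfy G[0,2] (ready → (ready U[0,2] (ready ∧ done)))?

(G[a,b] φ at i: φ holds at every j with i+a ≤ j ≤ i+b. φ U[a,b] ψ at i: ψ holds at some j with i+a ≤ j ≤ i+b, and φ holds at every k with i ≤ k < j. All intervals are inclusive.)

8

Evaluate at each i in [0,8]:
  i=0: ✓ (all of [0,2])
  i=1: ✓ (all of [1,3])
  i=2: ✓ (all of [2,4])
  i=3: ✓ (all of [3,5])
  i=4: ✓ (all of [4,6])
  i=5: ✓ (all of [5,7])
  i=6: ✓ (all of [6,8])
  i=7: ✓ (all of [7,9])
  i=8: ✗ (fails at j=10)
Positions where it holds: {0, 1, 2, 3, 4, 5, 6, 7} → 8.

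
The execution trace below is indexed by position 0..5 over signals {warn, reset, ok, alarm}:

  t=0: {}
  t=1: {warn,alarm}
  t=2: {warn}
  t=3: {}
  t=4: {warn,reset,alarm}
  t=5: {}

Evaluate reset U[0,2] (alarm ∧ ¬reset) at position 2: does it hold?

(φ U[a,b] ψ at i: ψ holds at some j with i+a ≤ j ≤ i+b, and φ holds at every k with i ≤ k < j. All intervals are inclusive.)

No

Need some j in [2,4] with (alarm ∧ ¬reset), and reset at every k in [2,j-1].
  j=2: (alarm ∧ ¬reset) false.
  j=3: (alarm ∧ ¬reset) false.
  j=4: (alarm ∧ ¬reset) false.
No j in the window works → until fails.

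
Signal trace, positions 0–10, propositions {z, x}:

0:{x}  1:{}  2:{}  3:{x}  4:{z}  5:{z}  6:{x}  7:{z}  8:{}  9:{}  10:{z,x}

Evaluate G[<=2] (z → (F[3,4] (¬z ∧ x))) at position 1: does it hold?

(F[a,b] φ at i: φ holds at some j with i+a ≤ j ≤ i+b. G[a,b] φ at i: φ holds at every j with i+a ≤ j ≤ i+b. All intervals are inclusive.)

Check (z → (F[3,4] (¬z ∧ x))) at every j in [1,3]:
  j=1: antecedent false → ✓
  j=2: antecedent false → ✓
  j=3: antecedent false → ✓
All positions satisfy it → formula holds.

Holds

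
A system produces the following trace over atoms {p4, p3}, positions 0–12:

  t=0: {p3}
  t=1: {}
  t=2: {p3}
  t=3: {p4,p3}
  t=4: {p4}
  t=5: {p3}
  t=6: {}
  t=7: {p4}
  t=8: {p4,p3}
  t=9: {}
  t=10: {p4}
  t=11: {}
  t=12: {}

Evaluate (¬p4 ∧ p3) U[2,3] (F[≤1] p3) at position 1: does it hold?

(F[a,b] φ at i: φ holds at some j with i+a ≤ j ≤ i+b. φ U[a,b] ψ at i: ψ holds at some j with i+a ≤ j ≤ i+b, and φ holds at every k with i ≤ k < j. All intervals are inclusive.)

False

Need some j in [3,4] with F[≤1] p3, and (¬p4 ∧ p3) at every k in [1,j-1].
  j=3: F[≤1] p3 holds, but (¬p4 ∧ p3) fails at k=1 → not this j.
  j=4: F[≤1] p3 holds, but (¬p4 ∧ p3) fails at k=1 → not this j.
No j in the window works → until fails.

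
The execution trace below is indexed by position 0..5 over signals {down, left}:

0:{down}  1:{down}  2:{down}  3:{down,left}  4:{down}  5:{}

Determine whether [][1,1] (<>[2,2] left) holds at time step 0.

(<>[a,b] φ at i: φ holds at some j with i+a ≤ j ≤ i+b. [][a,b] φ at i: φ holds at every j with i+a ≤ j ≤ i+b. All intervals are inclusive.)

Check <>[2,2] left at every j in [1,1]:
  j=1: holds (witness at 3)
All positions satisfy it → formula holds.

Yes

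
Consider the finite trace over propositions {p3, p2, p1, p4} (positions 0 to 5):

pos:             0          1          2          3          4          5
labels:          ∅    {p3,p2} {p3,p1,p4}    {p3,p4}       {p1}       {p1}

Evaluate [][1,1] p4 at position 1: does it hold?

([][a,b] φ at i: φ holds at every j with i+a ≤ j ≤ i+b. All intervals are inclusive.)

Check p4 at every j in [2,2]:
  j=2: true
All positions satisfy it → formula holds.

True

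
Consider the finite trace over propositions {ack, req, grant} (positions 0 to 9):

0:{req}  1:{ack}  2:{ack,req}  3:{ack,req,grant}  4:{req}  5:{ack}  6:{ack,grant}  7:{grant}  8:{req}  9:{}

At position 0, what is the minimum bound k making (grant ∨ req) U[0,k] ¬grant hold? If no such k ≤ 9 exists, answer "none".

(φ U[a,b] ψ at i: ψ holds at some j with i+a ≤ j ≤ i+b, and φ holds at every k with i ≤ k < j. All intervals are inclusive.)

0

Need earliest j ≥ 0 with ¬grant, and (grant ∨ req) at every k in [0,j-1].
  j=0: rhs holds (empty prefix). k = 0.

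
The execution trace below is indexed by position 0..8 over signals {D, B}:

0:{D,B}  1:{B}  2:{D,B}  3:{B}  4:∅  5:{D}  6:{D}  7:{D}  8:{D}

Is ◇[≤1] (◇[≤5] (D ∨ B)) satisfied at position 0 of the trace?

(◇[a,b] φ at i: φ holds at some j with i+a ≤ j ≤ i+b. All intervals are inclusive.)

Check ◇[≤5] (D ∨ B) at each j in [0,1]:
  j=0: holds (witness at 0)
  j=1: holds (witness at 1)
Found at j=0 → formula holds.

Yes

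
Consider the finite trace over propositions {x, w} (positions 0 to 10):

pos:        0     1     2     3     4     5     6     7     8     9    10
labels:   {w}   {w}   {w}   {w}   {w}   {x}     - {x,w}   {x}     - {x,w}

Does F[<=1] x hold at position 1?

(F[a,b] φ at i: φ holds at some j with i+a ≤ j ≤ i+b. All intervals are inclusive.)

Check x at each j in [1,2]:
  j=1: false
  j=2: false
No position in the window satisfies it → formula fails.

No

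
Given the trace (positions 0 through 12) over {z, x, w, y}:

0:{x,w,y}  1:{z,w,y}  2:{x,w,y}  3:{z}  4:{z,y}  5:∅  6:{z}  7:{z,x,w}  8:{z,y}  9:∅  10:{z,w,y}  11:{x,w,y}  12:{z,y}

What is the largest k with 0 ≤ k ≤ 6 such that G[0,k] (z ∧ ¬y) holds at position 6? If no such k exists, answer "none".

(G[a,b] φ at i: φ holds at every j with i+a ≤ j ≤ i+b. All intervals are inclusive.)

(z ∧ ¬y) must hold from j=6 onward; find where it first fails.
  j=6: holds
  j=7: holds
  j=8: fails
Holds on [6,7], so largest k = 1.

1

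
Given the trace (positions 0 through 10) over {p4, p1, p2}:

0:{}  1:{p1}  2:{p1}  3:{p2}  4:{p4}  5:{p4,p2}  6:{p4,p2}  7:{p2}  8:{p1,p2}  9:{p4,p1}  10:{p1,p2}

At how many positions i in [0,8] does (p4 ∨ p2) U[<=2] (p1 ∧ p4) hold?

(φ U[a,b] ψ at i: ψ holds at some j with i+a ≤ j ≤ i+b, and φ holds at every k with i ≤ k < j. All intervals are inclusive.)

2

Evaluate at each i in [0,8]:
  i=0: ✗ (no rhs in [0,2])
  i=1: ✗ (no rhs in [1,3])
  i=2: ✗ (no rhs in [2,4])
  i=3: ✗ (no rhs in [3,5])
  i=4: ✗ (no rhs in [4,6])
  i=5: ✗ (no rhs in [5,7])
  i=6: ✗ (no rhs in [6,8])
  i=7: ✓ (rhs at j=9; lhs holds on [7,8])
  i=8: ✓ (rhs at j=9; lhs holds on [8,8])
Positions where it holds: {7, 8} → 2.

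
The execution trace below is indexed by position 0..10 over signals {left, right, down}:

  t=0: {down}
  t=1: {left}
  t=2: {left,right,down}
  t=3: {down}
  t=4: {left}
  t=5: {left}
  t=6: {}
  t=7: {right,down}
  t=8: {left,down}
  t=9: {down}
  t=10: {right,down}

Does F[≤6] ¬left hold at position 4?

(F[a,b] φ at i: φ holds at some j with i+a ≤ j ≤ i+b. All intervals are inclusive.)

Check ¬left at each j in [4,10]:
  j=4: false
  j=5: false
  j=6: true
  j=7: true
  j=8: false
  j=9: true
  j=10: true
Found at j=6 → formula holds.

Yes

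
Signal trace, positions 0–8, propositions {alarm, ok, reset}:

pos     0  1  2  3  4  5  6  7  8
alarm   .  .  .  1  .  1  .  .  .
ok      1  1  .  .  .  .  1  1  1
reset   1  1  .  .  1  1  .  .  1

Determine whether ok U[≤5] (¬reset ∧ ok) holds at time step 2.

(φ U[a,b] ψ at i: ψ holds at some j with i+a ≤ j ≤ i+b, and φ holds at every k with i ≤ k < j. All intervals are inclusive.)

Need some j in [2,7] with (¬reset ∧ ok), and ok at every k in [2,j-1].
  j=2: (¬reset ∧ ok) false.
  j=3: (¬reset ∧ ok) false.
  j=4: (¬reset ∧ ok) false.
  j=5: (¬reset ∧ ok) false.
  j=6: (¬reset ∧ ok) holds, but ok fails at k=2 → not this j.
  j=7: (¬reset ∧ ok) holds, but ok fails at k=2 → not this j.
No j in the window works → until fails.

Does not hold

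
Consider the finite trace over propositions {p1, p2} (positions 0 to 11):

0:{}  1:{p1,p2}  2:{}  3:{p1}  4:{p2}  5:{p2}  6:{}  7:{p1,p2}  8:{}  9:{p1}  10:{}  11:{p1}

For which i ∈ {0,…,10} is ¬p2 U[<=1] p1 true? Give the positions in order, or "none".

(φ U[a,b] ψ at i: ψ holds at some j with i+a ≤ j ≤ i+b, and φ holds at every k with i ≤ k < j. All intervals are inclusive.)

Evaluate at each i in [0,10]:
  i=0: ✓ (rhs at j=1; lhs holds on [0,0])
  i=1: ✓ (rhs at j=1)
  i=2: ✓ (rhs at j=3; lhs holds on [2,2])
  i=3: ✓ (rhs at j=3)
  i=4: ✗ (no rhs in [4,5])
  i=5: ✗ (no rhs in [5,6])
  i=6: ✓ (rhs at j=7; lhs holds on [6,6])
  i=7: ✓ (rhs at j=7)
  i=8: ✓ (rhs at j=9; lhs holds on [8,8])
  i=9: ✓ (rhs at j=9)
  i=10: ✓ (rhs at j=11; lhs holds on [10,10])

0, 1, 2, 3, 6, 7, 8, 9, 10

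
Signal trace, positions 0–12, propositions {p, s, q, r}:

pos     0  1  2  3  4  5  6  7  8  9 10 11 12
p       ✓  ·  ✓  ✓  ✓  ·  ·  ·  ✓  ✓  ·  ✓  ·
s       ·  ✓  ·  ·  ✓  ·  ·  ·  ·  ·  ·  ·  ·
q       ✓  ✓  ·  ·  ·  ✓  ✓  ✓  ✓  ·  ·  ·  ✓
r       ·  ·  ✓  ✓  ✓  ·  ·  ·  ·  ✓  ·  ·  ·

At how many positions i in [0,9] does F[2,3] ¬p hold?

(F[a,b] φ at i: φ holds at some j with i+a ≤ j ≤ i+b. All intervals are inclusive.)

7

Evaluate at each i in [0,9]:
  i=0: ✗ (none in [2,3])
  i=1: ✗ (none in [3,4])
  i=2: ✓ (witness j=5)
  i=3: ✓ (witness j=5)
  i=4: ✓ (witness j=6)
  i=5: ✓ (witness j=7)
  i=6: ✗ (none in [8,9])
  i=7: ✓ (witness j=10)
  i=8: ✓ (witness j=10)
  i=9: ✓ (witness j=12)
Positions where it holds: {2, 3, 4, 5, 7, 8, 9} → 7.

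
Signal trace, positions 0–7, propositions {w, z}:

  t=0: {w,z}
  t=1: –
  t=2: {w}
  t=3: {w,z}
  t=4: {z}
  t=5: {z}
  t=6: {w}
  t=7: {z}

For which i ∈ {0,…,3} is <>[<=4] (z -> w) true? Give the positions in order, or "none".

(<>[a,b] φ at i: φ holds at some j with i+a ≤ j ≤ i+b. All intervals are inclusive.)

Evaluate at each i in [0,3]:
  i=0: ✓ (witness j=0)
  i=1: ✓ (witness j=1)
  i=2: ✓ (witness j=2)
  i=3: ✓ (witness j=3)

0, 1, 2, 3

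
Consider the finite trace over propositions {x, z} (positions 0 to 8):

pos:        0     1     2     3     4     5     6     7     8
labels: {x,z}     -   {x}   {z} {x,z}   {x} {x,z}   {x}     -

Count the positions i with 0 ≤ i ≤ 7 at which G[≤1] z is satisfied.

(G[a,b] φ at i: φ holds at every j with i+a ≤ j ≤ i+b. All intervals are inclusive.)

Evaluate at each i in [0,7]:
  i=0: ✗ (fails at j=1)
  i=1: ✗ (fails at j=1)
  i=2: ✗ (fails at j=2)
  i=3: ✓ (all of [3,4])
  i=4: ✗ (fails at j=5)
  i=5: ✗ (fails at j=5)
  i=6: ✗ (fails at j=7)
  i=7: ✗ (fails at j=7)
Positions where it holds: {3} → 1.

1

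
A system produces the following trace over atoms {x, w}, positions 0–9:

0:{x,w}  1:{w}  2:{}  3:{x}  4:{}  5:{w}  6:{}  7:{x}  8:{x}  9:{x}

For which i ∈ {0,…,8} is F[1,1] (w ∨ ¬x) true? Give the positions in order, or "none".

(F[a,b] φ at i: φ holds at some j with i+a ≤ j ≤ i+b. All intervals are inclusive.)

0, 1, 3, 4, 5

Evaluate at each i in [0,8]:
  i=0: ✓ (witness j=1)
  i=1: ✓ (witness j=2)
  i=2: ✗ (none in [3,3])
  i=3: ✓ (witness j=4)
  i=4: ✓ (witness j=5)
  i=5: ✓ (witness j=6)
  i=6: ✗ (none in [7,7])
  i=7: ✗ (none in [8,8])
  i=8: ✗ (none in [9,9])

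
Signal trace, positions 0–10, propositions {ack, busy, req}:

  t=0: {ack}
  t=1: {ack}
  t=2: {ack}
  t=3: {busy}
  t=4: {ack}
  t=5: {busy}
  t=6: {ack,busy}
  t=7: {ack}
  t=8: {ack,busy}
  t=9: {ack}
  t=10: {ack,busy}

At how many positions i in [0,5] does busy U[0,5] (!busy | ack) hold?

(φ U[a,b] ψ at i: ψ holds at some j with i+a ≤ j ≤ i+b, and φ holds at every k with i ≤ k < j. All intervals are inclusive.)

Evaluate at each i in [0,5]:
  i=0: ✓ (rhs at j=0)
  i=1: ✓ (rhs at j=1)
  i=2: ✓ (rhs at j=2)
  i=3: ✓ (rhs at j=4; lhs holds on [3,3])
  i=4: ✓ (rhs at j=4)
  i=5: ✓ (rhs at j=6; lhs holds on [5,5])
Positions where it holds: {0, 1, 2, 3, 4, 5} → 6.

6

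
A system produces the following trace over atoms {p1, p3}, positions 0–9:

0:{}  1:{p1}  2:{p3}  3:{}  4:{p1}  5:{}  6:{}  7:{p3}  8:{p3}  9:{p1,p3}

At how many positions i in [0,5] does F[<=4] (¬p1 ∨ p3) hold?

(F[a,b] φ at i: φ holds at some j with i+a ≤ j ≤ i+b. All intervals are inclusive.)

6

Evaluate at each i in [0,5]:
  i=0: ✓ (witness j=0)
  i=1: ✓ (witness j=2)
  i=2: ✓ (witness j=2)
  i=3: ✓ (witness j=3)
  i=4: ✓ (witness j=5)
  i=5: ✓ (witness j=5)
Positions where it holds: {0, 1, 2, 3, 4, 5} → 6.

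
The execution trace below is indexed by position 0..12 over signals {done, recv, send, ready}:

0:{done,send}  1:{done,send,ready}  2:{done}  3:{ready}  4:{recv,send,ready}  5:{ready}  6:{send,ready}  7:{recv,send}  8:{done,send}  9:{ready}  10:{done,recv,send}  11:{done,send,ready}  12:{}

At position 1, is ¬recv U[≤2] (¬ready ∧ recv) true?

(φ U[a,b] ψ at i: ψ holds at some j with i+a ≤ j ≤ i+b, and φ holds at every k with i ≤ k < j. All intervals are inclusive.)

Need some j in [1,3] with (¬ready ∧ recv), and ¬recv at every k in [1,j-1].
  j=1: (¬ready ∧ recv) false.
  j=2: (¬ready ∧ recv) false.
  j=3: (¬ready ∧ recv) false.
No j in the window works → until fails.

False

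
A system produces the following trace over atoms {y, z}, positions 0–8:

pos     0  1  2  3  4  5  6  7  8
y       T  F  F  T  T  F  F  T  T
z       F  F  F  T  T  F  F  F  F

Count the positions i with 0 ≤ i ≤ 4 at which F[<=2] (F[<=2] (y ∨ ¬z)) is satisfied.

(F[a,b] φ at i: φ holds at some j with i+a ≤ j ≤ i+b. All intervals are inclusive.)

Evaluate at each i in [0,4]:
  i=0: ✓ (witness j=0)
  i=1: ✓ (witness j=1)
  i=2: ✓ (witness j=2)
  i=3: ✓ (witness j=3)
  i=4: ✓ (witness j=4)
Positions where it holds: {0, 1, 2, 3, 4} → 5.

5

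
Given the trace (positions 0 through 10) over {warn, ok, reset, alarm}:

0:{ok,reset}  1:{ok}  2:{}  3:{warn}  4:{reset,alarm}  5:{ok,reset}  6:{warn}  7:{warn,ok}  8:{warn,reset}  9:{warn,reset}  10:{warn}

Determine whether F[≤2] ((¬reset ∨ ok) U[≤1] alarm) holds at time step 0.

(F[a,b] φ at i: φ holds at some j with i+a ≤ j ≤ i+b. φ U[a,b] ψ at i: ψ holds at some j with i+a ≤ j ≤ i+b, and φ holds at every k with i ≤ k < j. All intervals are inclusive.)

Check ((¬reset ∨ ok) U[≤1] alarm) at each j in [0,2]:
  j=0: fails
  j=1: fails
  j=2: fails
No position in the window satisfies it → formula fails.

Does not hold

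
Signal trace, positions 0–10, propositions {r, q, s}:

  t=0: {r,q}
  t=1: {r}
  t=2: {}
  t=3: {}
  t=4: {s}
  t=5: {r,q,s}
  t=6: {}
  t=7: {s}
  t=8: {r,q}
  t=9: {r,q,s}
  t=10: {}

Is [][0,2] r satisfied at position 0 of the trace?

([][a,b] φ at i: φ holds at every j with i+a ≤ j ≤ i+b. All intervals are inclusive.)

No

Check r at every j in [0,2]:
  j=0: true
  j=1: true
  j=2: false
Fails at j=2 → formula fails.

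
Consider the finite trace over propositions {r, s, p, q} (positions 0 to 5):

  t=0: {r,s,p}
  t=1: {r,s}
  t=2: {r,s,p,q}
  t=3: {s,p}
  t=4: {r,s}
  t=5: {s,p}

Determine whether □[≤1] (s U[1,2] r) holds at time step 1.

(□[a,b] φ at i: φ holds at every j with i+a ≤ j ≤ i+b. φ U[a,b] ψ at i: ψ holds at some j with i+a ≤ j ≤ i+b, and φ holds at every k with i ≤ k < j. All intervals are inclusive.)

Check (s U[1,2] r) at every j in [1,2]:
  j=1: holds
  j=2: holds
All positions satisfy it → formula holds.

Yes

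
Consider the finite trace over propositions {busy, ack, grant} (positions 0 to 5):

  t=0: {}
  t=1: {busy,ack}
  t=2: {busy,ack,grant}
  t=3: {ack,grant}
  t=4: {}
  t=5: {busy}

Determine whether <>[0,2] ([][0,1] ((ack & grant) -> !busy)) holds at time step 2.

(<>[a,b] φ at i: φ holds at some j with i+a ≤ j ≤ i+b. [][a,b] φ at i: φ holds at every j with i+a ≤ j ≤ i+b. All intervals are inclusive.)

Check [][0,1] ((ack & grant) -> !busy) at each j in [2,4]:
  j=2: fails at 2
  j=3: holds on [3,4]
  j=4: holds on [4,5]
Found at j=3 → formula holds.

Holds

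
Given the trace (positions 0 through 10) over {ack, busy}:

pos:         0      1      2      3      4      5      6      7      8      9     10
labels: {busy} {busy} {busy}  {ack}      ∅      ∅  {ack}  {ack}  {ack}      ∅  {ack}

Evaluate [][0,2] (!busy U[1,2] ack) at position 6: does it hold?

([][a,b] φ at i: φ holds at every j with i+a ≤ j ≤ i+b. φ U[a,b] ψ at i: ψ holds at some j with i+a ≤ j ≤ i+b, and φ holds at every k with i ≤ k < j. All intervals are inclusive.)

Holds

Check (!busy U[1,2] ack) at every j in [6,8]:
  j=6: holds
  j=7: holds
  j=8: holds
All positions satisfy it → formula holds.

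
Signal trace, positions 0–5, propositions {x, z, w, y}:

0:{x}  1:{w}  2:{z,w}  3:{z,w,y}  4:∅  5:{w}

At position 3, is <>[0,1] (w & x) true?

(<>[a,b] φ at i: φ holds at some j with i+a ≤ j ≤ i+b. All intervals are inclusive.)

Check (w & x) at each j in [3,4]:
  j=3: false
  j=4: false
No position in the window satisfies it → formula fails.

False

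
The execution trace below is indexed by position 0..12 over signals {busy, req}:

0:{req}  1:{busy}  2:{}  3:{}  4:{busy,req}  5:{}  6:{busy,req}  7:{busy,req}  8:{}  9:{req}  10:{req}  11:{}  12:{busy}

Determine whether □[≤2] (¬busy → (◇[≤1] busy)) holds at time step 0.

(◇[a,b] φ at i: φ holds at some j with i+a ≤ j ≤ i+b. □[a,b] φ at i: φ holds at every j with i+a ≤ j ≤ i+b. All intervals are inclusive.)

No

Check (¬busy → (◇[≤1] busy)) at every j in [0,2]:
  j=0: antecedent true; consequent holds (witness at 1) → ✓
  j=1: antecedent false → ✓
  j=2: antecedent true; consequent fails (none in [2,3]) → ✗
Fails at j=2 → formula fails.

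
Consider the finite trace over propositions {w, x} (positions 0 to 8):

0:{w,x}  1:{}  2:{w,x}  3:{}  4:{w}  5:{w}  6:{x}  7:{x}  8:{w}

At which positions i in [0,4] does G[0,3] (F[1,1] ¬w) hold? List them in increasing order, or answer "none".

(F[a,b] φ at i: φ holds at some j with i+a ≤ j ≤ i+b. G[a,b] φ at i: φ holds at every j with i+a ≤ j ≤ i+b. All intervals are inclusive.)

none

Evaluate at each i in [0,4]:
  i=0: ✗ (fails at j=1)
  i=1: ✗ (fails at j=1)
  i=2: ✗ (fails at j=3)
  i=3: ✗ (fails at j=3)
  i=4: ✗ (fails at j=4)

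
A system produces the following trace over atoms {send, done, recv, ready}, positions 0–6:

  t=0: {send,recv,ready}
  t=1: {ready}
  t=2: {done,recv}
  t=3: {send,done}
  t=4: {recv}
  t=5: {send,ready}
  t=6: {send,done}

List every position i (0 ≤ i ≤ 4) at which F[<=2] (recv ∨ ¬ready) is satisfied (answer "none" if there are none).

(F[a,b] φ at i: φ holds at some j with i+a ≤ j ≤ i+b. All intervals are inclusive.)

Evaluate at each i in [0,4]:
  i=0: ✓ (witness j=0)
  i=1: ✓ (witness j=2)
  i=2: ✓ (witness j=2)
  i=3: ✓ (witness j=3)
  i=4: ✓ (witness j=4)

0, 1, 2, 3, 4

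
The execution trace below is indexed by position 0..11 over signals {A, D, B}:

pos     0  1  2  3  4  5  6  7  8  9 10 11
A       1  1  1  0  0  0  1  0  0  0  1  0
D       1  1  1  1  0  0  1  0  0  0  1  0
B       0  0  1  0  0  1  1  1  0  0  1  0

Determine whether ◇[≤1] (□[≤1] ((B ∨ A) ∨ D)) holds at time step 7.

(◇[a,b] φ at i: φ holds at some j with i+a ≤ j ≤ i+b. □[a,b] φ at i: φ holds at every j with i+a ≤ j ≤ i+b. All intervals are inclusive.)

Check □[≤1] ((B ∨ A) ∨ D) at each j in [7,8]:
  j=7: fails at 8
  j=8: fails at 8
No position in the window satisfies it → formula fails.

False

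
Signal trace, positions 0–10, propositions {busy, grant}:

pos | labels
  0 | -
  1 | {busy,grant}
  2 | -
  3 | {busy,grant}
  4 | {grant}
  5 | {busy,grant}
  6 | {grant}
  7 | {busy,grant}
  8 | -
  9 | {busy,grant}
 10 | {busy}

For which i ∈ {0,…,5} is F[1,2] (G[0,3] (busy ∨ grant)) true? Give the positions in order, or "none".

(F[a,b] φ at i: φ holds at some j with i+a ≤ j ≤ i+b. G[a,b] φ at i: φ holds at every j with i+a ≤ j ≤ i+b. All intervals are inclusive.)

1, 2, 3

Evaluate at each i in [0,5]:
  i=0: ✗ (none in [1,2])
  i=1: ✓ (witness j=3)
  i=2: ✓ (witness j=3)
  i=3: ✓ (witness j=4)
  i=4: ✗ (none in [5,6])
  i=5: ✗ (none in [6,7])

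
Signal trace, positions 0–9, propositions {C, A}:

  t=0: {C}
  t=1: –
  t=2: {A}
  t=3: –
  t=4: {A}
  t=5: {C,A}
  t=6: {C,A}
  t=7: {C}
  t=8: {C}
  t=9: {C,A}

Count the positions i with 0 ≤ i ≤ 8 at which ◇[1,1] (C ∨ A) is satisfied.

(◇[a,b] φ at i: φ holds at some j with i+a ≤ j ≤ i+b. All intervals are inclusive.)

Evaluate at each i in [0,8]:
  i=0: ✗ (none in [1,1])
  i=1: ✓ (witness j=2)
  i=2: ✗ (none in [3,3])
  i=3: ✓ (witness j=4)
  i=4: ✓ (witness j=5)
  i=5: ✓ (witness j=6)
  i=6: ✓ (witness j=7)
  i=7: ✓ (witness j=8)
  i=8: ✓ (witness j=9)
Positions where it holds: {1, 3, 4, 5, 6, 7, 8} → 7.

7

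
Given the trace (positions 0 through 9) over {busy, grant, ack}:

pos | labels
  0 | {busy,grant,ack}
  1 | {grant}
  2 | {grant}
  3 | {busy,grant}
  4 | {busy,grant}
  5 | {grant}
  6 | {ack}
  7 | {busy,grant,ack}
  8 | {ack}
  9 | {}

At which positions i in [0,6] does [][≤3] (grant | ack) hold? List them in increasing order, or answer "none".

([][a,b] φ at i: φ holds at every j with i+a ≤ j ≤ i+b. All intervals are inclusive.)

Evaluate at each i in [0,6]:
  i=0: ✓ (all of [0,3])
  i=1: ✓ (all of [1,4])
  i=2: ✓ (all of [2,5])
  i=3: ✓ (all of [3,6])
  i=4: ✓ (all of [4,7])
  i=5: ✓ (all of [5,8])
  i=6: ✗ (fails at j=9)

0, 1, 2, 3, 4, 5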